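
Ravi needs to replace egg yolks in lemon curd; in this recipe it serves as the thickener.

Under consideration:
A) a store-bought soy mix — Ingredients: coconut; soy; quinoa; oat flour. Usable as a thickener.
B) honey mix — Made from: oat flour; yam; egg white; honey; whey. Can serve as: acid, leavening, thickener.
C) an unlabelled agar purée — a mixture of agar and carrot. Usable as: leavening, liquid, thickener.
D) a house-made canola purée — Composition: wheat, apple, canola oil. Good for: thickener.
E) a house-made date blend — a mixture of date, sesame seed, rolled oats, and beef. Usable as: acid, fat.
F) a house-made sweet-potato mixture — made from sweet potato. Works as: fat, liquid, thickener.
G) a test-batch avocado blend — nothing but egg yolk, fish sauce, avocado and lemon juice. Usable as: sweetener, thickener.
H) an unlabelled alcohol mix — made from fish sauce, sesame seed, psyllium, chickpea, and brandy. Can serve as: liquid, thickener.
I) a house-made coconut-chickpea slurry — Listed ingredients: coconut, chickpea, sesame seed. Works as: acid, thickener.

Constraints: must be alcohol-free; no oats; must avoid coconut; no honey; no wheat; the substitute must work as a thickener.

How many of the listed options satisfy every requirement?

3

A: has coconut, so not coconut-free; has oat flour, so not oat-free — out
B: has honey, so not honey-free; has oat flour, so not oat-free — reject
C: all constraints satisfied — OK
D: has wheat, so not wheat-free — no
E: not usable as a thickener; has rolled oats, so not oat-free — reject
F: no honey, no alcohol — keep
G: works as a thickener, no oats, no coconut — OK
H: has brandy, so not alcohol-free — no
I: has coconut, so not coconut-free — out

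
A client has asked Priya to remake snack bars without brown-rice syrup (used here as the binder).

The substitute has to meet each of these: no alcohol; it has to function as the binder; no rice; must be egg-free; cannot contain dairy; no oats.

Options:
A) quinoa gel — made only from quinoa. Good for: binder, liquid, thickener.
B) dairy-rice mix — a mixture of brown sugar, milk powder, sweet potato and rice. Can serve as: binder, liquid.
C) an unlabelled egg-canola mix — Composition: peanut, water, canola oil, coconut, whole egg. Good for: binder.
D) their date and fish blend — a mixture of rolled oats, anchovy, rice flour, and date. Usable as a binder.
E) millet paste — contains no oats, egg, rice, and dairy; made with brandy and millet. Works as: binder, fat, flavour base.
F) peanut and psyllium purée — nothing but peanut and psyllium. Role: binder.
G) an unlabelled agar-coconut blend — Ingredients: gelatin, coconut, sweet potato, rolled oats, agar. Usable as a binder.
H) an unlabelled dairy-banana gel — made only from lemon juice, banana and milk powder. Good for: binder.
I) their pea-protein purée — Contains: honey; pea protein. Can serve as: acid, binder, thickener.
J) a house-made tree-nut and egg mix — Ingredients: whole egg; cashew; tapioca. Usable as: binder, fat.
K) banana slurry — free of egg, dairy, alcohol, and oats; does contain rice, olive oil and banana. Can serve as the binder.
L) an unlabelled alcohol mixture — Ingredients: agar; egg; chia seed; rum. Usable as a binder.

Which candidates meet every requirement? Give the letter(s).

A, F, I

A: only quinoa; none excluded — valid
B: has milk powder, so not dairy-free; has rice, so not rice-free — no
C: has whole egg, so not egg-free — out
D: has rice flour, so not rice-free; has rolled oats, so not oat-free — no
E: has brandy, so not alcohol-free — out
F: only peanut and psyllium; none excluded — valid
G: has rolled oats, so not oat-free — out
H: has milk powder, so not dairy-free — out
I: works as a binder, no dairy, no egg — OK
J: has whole egg, so not egg-free — out
K: has rice, so not rice-free — reject
L: has egg, so not egg-free; has rum, so not alcohol-free — reject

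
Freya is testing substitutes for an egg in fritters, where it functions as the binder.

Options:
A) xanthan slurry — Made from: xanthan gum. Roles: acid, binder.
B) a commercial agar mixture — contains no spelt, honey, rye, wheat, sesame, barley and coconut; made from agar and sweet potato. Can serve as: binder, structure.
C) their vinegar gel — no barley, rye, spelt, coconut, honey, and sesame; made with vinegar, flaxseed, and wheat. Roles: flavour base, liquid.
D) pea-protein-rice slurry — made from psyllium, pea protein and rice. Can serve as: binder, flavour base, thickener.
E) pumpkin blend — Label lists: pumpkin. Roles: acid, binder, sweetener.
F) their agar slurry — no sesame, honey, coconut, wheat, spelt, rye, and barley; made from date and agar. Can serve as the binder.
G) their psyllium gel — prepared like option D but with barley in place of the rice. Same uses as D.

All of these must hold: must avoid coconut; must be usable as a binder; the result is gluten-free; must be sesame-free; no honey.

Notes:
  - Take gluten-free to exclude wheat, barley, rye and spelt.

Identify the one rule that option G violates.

gluten-free

usable as a binder: satisfied
gluten-free: has barley — fails
honey-free: satisfied
coconut-free: satisfied
sesame-free: satisfied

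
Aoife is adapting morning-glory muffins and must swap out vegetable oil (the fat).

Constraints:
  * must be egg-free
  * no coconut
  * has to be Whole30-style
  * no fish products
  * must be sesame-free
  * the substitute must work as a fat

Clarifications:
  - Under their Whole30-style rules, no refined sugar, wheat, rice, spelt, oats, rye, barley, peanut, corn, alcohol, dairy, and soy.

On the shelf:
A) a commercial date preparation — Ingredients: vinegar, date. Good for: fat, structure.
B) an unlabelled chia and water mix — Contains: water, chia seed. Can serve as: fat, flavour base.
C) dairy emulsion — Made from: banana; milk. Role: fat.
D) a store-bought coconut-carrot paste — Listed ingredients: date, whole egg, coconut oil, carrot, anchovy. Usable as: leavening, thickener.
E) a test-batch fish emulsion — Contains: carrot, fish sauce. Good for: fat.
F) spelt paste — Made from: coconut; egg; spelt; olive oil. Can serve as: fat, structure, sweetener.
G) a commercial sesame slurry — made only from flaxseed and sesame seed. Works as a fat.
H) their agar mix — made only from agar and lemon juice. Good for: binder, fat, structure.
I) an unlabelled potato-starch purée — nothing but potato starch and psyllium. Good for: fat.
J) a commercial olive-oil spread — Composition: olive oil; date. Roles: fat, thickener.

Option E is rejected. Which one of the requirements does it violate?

usable as a fat: satisfied
Whole30-style: satisfied
egg-free: satisfied
fish-free: has fish sauce — fails
coconut-free: satisfied
sesame-free: satisfied

fish-free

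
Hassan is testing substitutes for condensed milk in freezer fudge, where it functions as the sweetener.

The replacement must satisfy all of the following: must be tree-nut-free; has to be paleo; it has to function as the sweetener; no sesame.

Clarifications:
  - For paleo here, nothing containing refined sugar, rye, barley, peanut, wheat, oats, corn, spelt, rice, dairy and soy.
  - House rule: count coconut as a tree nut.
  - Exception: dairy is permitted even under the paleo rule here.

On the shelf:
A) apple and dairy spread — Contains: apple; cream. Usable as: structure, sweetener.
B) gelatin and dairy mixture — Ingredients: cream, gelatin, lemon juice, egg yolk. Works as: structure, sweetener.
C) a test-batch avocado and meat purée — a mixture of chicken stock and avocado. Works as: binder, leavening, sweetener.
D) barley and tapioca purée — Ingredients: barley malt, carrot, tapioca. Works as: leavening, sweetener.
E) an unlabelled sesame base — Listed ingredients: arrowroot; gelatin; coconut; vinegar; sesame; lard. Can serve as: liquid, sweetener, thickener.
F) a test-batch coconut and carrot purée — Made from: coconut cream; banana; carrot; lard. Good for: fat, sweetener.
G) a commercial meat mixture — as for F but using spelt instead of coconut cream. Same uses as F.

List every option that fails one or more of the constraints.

A: dairy is permitted under the paleo carve-out; nothing else excluded — valid
B: dairy is permitted under the paleo carve-out; nothing else excluded — valid
C: works as a sweetener, no sesame, tree-nut-free — OK
D: has barley malt, so not paleo — reject
E: has sesame, so not sesame-free; has coconut, so not tree-nut-free — out
F: has coconut cream, so not tree-nut-free — no
G: has spelt, so not paleo — reject

D, E, F, G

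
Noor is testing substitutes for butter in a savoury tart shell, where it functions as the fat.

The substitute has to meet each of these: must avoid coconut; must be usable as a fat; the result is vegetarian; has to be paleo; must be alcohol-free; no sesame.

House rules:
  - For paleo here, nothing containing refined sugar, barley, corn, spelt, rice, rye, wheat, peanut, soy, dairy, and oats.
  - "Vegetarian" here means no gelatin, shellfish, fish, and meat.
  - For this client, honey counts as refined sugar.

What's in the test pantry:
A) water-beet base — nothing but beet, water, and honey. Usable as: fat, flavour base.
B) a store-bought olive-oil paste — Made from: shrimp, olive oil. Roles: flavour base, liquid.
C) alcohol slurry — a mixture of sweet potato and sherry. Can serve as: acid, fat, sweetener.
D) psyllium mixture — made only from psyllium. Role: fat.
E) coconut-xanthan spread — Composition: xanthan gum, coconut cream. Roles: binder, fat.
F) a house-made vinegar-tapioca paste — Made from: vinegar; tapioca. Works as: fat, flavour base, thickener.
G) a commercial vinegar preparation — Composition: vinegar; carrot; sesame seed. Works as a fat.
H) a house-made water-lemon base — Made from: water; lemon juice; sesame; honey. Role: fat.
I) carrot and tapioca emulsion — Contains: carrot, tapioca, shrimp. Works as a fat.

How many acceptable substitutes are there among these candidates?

A: has honey, so not paleo — reject
B: not usable as a fat; has shrimp, so not vegetarian — reject
C: has sherry, so not alcohol-free — out
D: works as a fat, no coconut, no sesame — keep
E: has coconut cream, so not coconut-free — no
F: all constraints satisfied — valid
G: has sesame seed, so not sesame-free — no
H: has honey, so not paleo; has sesame, so not sesame-free — no
I: has shrimp, so not vegetarian — out

2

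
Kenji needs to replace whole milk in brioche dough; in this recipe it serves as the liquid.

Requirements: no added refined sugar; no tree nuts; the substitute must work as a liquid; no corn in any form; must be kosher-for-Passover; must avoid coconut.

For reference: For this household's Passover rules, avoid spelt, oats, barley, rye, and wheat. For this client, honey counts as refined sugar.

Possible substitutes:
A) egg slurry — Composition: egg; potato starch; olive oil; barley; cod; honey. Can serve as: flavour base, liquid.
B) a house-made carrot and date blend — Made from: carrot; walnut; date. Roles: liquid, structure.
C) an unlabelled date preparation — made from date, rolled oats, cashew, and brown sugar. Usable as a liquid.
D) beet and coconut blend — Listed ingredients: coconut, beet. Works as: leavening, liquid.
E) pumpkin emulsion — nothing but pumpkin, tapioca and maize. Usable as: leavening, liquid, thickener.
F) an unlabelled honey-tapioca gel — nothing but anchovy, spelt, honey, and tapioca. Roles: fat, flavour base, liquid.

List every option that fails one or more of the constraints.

A, B, C, D, E, F

A: has barley, so not kosher-for-Passover; has honey, so not no-added-sugar — reject
B: has walnut, so not tree-nut-free — out
C: has rolled oats, so not kosher-for-Passover; has cashew, so not tree-nut-free (and 1 more) — out
D: has coconut, so not coconut-free — out
E: has maize, so not corn-free — reject
F: has spelt, so not kosher-for-Passover; has honey, so not no-added-sugar — out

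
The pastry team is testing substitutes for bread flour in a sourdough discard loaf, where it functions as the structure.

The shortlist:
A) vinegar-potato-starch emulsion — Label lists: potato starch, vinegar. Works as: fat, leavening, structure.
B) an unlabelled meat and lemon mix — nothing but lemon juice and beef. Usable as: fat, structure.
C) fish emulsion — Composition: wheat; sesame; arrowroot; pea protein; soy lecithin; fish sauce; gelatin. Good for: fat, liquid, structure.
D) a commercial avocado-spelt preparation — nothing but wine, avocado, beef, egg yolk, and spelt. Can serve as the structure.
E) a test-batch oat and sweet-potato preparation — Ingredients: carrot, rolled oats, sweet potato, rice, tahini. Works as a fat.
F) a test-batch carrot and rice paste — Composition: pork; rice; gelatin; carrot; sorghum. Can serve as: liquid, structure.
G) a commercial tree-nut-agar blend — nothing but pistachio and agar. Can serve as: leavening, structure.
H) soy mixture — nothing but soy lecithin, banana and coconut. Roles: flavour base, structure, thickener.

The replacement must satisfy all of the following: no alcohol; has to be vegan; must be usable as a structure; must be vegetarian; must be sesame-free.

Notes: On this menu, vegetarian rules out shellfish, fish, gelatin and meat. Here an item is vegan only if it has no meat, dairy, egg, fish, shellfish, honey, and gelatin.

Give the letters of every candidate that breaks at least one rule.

B, C, D, E, F

A: only potato starch and vinegar; none excluded — valid
B: has beef, so not vegetarian; has beef, so not vegan — no
C: has fish sauce, so not vegetarian; has fish sauce, so not vegan (and 1 more) — no
D: has beef, so not vegetarian; has egg yolk, so not vegan (and 1 more) — reject
E: not usable as a structure; has tahini, so not sesame-free — no
F: has gelatin, so not vegetarian; has gelatin, so not vegan — out
G: only pistachio and agar; none excluded — OK
H: only coconut, soy lecithin and banana; none excluded — valid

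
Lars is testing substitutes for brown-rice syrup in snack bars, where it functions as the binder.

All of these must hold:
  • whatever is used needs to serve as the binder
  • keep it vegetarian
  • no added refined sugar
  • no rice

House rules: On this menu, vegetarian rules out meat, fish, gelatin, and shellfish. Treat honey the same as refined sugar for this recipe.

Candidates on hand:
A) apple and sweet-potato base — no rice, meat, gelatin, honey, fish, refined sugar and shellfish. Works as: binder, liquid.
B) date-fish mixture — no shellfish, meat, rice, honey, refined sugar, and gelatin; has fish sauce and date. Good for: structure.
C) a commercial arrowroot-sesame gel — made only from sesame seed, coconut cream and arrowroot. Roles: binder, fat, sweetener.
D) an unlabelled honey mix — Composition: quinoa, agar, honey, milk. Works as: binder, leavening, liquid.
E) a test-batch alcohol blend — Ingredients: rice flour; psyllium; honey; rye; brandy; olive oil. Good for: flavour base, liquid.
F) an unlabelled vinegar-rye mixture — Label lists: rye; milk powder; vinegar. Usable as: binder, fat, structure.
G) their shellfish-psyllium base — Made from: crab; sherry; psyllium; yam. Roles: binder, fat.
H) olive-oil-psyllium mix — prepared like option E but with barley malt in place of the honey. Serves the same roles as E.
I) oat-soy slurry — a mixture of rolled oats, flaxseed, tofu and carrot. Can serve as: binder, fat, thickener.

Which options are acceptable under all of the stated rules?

A: every rule checks out — OK
B: not usable as a binder; has fish sauce, so not vegetarian — out
C: works as a binder, no-added-sugar, no rice — OK
D: has honey, so not no-added-sugar — no
E: not usable as a binder; has honey, so not no-added-sugar (and 1 more) — out
F: works as a binder, no-added-sugar, no rice — keep
G: has crab, so not vegetarian — out
H: not usable as a binder; has rice flour, so not rice-free — no
I: rolled oats and tofu etc. — none of it excluded — keep

A, C, F, I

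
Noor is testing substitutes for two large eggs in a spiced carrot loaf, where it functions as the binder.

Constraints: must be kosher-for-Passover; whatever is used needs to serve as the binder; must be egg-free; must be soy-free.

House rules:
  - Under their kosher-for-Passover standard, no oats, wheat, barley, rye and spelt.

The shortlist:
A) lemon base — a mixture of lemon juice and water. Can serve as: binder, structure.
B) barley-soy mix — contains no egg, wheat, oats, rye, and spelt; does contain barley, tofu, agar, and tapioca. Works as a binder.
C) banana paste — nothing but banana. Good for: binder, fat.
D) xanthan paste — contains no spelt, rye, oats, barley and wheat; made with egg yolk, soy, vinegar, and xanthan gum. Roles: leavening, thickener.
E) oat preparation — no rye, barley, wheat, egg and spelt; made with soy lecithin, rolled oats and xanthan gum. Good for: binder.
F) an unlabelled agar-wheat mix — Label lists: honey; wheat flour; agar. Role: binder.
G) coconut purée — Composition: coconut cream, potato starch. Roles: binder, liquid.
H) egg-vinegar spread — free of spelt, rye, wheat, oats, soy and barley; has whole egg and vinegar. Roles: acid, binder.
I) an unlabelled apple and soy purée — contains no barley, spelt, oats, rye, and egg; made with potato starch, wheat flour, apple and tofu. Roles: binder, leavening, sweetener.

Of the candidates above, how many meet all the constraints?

A: no soy, kosher-for-Passover — valid
B: has barley, so not kosher-for-Passover; has tofu, so not soy-free — out
C: only banana; none excluded — keep
D: not usable as a binder; has egg yolk, so not egg-free (and 1 more) — out
E: has rolled oats, so not kosher-for-Passover; has soy lecithin, so not soy-free — out
F: has wheat flour, so not kosher-for-Passover — no
G: only coconut cream and potato starch; none excluded — valid
H: has whole egg, so not egg-free — no
I: has wheat flour, so not kosher-for-Passover; has tofu, so not soy-free — no

3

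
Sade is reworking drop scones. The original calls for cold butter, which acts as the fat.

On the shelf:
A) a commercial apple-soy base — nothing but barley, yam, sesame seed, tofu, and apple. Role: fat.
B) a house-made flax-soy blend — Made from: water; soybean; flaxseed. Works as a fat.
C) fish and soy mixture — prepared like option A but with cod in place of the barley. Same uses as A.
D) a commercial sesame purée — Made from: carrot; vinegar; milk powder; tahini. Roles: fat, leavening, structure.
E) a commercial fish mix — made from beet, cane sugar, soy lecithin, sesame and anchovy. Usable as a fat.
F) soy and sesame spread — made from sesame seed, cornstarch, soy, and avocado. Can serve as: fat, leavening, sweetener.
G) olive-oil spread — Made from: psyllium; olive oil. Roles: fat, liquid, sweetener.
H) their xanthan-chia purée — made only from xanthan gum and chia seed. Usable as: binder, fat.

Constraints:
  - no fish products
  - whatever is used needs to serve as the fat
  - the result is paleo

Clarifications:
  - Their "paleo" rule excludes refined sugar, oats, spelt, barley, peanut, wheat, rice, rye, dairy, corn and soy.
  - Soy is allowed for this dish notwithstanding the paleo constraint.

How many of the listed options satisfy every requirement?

3

A: has barley, so not paleo — no
B: soy is permitted under the paleo carve-out; nothing else excluded — valid
C: has cod, so not fish-free — no
D: has milk powder, so not paleo — out
E: has cane sugar, so not paleo; has anchovy, so not fish-free — reject
F: has cornstarch, so not paleo — reject
G: all constraints satisfied — OK
H: only chia seed and xanthan gum; none excluded — OK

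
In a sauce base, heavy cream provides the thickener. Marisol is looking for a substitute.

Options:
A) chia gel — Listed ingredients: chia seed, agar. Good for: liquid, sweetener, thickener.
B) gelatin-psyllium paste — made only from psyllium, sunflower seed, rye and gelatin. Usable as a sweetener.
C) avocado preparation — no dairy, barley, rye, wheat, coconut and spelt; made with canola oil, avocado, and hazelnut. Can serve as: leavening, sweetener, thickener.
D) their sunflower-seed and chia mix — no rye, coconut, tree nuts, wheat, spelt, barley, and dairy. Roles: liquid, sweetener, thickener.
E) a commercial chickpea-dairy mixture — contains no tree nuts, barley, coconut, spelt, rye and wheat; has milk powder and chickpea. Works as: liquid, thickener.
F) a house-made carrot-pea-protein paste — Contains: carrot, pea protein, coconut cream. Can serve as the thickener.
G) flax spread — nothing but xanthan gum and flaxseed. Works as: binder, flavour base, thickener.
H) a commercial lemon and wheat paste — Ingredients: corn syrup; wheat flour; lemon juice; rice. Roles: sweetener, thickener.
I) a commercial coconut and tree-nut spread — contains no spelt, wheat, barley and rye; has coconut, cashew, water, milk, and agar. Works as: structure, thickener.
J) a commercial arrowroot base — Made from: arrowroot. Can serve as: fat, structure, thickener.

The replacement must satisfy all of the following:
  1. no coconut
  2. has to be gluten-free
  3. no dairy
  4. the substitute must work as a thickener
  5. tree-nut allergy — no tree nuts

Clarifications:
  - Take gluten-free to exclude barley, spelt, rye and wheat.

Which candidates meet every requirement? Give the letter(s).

A: works as a thickener, no tree nuts, no dairy — OK
B: not usable as a thickener; has rye, so not gluten-free — reject
C: has hazelnut, so not tree-nut-free — out
D: all constraints satisfied — valid
E: has milk powder, so not dairy-free — out
F: has coconut cream, so not coconut-free — reject
G: no tree nuts, gluten-free — OK
H: has wheat flour, so not gluten-free — reject
I: has cashew, so not tree-nut-free; has milk, so not dairy-free (and 1 more) — out
J: nothing on the exclusion list — valid

A, D, G, J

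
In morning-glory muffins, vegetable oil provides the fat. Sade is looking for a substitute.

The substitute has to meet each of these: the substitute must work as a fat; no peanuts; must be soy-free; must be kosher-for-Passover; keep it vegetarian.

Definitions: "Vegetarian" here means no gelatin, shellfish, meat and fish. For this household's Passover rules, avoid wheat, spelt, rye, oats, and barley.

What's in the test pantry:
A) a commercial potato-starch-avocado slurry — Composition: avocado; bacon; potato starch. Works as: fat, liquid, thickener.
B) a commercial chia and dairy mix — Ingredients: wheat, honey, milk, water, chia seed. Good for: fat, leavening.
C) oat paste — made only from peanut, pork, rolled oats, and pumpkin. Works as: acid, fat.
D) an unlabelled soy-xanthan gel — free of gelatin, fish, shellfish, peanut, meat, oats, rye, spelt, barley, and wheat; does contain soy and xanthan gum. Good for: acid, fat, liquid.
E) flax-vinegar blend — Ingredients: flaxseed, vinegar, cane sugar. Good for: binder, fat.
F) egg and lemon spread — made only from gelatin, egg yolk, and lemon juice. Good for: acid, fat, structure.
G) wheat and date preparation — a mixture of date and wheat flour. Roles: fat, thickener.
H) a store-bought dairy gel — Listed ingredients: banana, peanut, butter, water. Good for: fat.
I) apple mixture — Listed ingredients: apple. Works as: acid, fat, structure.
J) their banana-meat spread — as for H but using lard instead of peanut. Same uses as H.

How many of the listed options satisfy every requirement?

2

A: has bacon, so not vegetarian — no
B: has wheat, so not kosher-for-Passover — no
C: has pork, so not vegetarian; has rolled oats, so not kosher-for-Passover (and 1 more) — reject
D: has soy, so not soy-free — out
E: only cane sugar, flaxseed, and vinegar; none excluded — keep
F: has gelatin, so not vegetarian — reject
G: has wheat flour, so not kosher-for-Passover — reject
H: has peanut, so not peanut-free — reject
I: works as a fat, kosher-for-Passover, no soy — valid
J: has lard, so not vegetarian — reject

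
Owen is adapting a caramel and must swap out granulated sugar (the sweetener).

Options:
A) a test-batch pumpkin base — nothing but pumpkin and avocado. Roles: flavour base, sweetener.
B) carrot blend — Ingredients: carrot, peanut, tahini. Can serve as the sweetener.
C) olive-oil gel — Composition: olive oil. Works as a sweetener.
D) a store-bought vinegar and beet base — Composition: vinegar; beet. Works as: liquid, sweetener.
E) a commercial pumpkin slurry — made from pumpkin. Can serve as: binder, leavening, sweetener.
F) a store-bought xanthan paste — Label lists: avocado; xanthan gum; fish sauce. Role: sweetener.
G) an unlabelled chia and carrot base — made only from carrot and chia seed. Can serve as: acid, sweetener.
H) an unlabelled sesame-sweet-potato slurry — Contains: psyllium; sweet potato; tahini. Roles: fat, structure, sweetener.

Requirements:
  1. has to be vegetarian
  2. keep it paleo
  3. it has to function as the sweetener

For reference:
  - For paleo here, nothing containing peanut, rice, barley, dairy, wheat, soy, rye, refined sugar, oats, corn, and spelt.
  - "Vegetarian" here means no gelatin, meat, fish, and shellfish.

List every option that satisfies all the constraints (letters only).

A, C, D, E, G, H

A: only avocado and pumpkin; none excluded — keep
B: has peanut, so not paleo — reject
C: every rule checks out — OK
D: only vinegar and beet; none excluded — OK
E: vegetarian, paleo — keep
F: has fish sauce, so not vegetarian — out
G: every rule checks out — valid
H: works as a sweetener, paleo, vegetarian — valid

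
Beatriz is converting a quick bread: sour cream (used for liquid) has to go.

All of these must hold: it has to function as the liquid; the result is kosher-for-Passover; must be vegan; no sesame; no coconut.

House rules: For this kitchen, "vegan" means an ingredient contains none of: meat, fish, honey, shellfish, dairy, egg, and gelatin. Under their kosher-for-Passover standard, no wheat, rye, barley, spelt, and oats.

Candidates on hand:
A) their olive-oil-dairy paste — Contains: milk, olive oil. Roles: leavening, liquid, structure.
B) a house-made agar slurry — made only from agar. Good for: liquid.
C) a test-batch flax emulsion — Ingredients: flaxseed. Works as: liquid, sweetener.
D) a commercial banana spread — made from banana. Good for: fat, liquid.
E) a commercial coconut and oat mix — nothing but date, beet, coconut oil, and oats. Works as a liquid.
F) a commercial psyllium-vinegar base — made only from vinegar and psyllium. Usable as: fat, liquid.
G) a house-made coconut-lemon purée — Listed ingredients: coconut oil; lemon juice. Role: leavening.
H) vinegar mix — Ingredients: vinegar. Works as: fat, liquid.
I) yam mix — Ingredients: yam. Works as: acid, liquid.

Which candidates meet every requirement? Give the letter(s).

B, C, D, F, H, I

A: has milk, so not vegan — no
B: only agar; none excluded — OK
C: only flaxseed; none excluded — OK
D: works as a liquid, no coconut, no sesame — OK
E: has oats, so not kosher-for-Passover; has coconut oil, so not coconut-free — reject
F: nothing on the exclusion list — valid
G: not usable as a liquid; has coconut oil, so not coconut-free — reject
H: kosher-for-Passover, no coconut — keep
I: all constraints satisfied — keep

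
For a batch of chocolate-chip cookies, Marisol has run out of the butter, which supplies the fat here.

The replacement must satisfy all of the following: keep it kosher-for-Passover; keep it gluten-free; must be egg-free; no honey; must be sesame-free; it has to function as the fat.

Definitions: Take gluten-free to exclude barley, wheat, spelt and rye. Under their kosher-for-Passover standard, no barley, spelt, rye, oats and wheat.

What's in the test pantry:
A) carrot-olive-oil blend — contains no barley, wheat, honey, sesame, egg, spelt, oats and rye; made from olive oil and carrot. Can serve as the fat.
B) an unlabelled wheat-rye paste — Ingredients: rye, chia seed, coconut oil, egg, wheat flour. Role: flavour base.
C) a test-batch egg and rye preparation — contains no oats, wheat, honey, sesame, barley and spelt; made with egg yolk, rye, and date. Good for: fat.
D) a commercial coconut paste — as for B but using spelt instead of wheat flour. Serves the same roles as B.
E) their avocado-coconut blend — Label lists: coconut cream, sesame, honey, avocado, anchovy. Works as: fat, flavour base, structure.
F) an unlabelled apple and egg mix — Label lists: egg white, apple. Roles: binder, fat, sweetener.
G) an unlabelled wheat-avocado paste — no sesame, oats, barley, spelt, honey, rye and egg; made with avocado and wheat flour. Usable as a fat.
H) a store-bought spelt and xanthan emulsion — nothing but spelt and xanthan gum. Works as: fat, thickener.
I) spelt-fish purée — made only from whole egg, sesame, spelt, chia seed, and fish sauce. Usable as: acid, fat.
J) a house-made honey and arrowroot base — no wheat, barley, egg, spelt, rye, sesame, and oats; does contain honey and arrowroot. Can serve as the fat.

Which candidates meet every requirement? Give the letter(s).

A: works as a fat, kosher-for-Passover, no sesame — valid
B: not usable as a fat; has rye, so not gluten-free (and 2 more) — no
C: has rye, so not gluten-free; has rye, so not kosher-for-Passover (and 1 more) — no
D: not usable as a fat; has rye, so not gluten-free (and 2 more) — no
E: has sesame, so not sesame-free; has honey, so not honey-free — out
F: has egg white, so not egg-free — out
G: has wheat flour, so not gluten-free; has wheat flour, so not kosher-for-Passover — no
H: has spelt, so not gluten-free; has spelt, so not kosher-for-Passover — reject
I: has spelt, so not gluten-free; has spelt, so not kosher-for-Passover (and 2 more) — reject
J: has honey, so not honey-free — out

A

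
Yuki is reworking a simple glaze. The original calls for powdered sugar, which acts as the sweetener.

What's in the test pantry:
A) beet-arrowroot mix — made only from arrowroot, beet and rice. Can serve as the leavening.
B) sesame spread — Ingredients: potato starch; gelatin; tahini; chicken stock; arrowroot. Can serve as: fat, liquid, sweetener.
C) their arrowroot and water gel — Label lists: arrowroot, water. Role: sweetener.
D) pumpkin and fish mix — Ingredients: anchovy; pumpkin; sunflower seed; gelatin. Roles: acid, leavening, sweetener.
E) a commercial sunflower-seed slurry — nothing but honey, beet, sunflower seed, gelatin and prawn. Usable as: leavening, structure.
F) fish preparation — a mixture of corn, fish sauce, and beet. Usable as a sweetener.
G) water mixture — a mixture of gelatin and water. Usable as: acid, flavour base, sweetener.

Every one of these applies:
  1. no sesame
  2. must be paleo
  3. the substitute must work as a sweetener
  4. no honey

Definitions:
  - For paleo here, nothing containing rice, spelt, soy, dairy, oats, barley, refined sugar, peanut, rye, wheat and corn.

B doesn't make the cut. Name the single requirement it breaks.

usable as a sweetener: satisfied
paleo: satisfied
sesame-free: has tahini — fails
honey-free: satisfied

sesame-free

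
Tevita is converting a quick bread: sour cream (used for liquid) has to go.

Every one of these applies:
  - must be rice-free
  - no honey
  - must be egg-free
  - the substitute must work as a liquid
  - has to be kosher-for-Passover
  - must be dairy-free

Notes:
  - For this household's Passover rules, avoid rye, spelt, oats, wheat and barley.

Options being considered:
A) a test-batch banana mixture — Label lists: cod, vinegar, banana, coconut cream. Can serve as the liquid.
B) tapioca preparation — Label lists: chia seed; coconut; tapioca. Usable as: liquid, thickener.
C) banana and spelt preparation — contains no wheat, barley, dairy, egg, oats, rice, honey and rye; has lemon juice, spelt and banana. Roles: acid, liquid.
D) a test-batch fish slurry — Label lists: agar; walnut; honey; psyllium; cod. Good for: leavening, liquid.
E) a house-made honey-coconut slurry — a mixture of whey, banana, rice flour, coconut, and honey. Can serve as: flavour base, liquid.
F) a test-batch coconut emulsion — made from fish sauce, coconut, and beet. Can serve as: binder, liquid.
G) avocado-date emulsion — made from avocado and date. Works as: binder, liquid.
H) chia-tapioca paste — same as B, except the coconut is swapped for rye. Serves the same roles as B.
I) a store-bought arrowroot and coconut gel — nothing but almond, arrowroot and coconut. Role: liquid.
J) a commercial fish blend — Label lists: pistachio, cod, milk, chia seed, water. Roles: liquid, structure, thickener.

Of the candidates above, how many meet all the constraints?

A: coconut cream and cod etc. — none of it excluded — OK
B: works as a liquid, no honey, no dairy — valid
C: has spelt, so not kosher-for-Passover — out
D: has honey, so not honey-free — reject
E: has honey, so not honey-free; has rice flour, so not rice-free (and 1 more) — reject
F: all constraints satisfied — OK
G: only date and avocado; none excluded — OK
H: has rye, so not kosher-for-Passover — no
I: only coconut, almond and arrowroot; none excluded — keep
J: has milk, so not dairy-free — reject

5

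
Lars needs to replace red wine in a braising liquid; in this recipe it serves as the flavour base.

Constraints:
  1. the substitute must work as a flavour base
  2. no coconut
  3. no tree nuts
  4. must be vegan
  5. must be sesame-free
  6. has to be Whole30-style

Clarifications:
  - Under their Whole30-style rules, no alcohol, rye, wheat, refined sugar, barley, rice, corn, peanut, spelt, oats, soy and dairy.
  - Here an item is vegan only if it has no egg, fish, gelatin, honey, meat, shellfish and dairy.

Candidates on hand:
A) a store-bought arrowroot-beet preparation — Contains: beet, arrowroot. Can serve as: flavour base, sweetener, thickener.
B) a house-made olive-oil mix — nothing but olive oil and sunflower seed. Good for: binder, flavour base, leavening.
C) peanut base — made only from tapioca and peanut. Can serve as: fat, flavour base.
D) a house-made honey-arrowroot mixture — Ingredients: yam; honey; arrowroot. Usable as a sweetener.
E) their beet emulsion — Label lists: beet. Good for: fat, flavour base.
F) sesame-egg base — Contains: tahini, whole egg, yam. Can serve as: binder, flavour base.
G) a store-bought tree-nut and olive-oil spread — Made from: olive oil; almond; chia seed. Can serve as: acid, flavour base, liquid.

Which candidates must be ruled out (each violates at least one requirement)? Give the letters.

C, D, F, G

A: only arrowroot and beet; none excluded — OK
B: only sunflower seed and olive oil; none excluded — keep
C: has peanut, so not Whole30-style — no
D: not usable as a flavour base; has honey, so not vegan — no
E: every rule checks out — OK
F: has whole egg, so not vegan; has tahini, so not sesame-free — no
G: has almond, so not tree-nut-free — reject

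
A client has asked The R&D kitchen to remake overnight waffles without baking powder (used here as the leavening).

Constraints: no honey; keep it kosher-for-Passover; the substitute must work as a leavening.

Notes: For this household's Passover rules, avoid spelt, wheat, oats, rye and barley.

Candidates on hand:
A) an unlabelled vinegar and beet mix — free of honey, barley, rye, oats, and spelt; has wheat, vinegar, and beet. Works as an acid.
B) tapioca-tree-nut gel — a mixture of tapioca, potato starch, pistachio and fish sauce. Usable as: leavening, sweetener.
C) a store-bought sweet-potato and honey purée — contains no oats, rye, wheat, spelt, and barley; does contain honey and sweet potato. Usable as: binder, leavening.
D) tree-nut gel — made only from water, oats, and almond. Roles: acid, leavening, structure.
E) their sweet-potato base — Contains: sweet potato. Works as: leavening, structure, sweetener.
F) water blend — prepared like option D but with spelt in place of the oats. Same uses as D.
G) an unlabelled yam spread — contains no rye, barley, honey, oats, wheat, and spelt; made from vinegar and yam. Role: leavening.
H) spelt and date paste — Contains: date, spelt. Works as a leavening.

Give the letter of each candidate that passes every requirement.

B, E, G

A: not usable as a leavening; has wheat, so not kosher-for-Passover — reject
B: every rule checks out — OK
C: has honey, so not honey-free — out
D: has oats, so not kosher-for-Passover — reject
E: only sweet potato; none excluded — keep
F: has spelt, so not kosher-for-Passover — out
G: every rule checks out — OK
H: has spelt, so not kosher-for-Passover — out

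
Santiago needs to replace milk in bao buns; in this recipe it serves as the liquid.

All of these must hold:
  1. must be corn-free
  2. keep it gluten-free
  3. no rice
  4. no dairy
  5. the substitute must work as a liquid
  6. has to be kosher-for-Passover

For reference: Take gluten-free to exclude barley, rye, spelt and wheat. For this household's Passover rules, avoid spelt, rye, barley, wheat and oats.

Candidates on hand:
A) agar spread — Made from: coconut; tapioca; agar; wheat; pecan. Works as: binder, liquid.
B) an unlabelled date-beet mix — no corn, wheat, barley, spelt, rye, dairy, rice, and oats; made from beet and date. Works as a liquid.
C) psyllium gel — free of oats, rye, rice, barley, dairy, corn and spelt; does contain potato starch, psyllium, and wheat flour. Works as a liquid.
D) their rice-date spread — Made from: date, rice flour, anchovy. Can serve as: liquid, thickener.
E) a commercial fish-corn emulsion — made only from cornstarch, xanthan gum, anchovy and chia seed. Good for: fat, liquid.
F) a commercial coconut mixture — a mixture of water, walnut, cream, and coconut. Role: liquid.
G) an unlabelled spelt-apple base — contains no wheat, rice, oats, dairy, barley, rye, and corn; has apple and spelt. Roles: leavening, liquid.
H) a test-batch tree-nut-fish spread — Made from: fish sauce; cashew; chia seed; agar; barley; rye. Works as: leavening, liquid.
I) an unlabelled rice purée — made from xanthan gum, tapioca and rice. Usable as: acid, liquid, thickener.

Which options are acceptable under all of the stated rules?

A: has wheat, so not gluten-free; has wheat, so not kosher-for-Passover — no
B: works as a liquid, kosher-for-Passover, no corn — OK
C: has wheat flour, so not gluten-free; has wheat flour, so not kosher-for-Passover — no
D: has rice flour, so not rice-free — reject
E: has cornstarch, so not corn-free — reject
F: has cream, so not dairy-free — no
G: has spelt, so not gluten-free; has spelt, so not kosher-for-Passover — out
H: has barley, so not gluten-free; has barley, so not kosher-for-Passover — reject
I: has rice, so not rice-free — reject

B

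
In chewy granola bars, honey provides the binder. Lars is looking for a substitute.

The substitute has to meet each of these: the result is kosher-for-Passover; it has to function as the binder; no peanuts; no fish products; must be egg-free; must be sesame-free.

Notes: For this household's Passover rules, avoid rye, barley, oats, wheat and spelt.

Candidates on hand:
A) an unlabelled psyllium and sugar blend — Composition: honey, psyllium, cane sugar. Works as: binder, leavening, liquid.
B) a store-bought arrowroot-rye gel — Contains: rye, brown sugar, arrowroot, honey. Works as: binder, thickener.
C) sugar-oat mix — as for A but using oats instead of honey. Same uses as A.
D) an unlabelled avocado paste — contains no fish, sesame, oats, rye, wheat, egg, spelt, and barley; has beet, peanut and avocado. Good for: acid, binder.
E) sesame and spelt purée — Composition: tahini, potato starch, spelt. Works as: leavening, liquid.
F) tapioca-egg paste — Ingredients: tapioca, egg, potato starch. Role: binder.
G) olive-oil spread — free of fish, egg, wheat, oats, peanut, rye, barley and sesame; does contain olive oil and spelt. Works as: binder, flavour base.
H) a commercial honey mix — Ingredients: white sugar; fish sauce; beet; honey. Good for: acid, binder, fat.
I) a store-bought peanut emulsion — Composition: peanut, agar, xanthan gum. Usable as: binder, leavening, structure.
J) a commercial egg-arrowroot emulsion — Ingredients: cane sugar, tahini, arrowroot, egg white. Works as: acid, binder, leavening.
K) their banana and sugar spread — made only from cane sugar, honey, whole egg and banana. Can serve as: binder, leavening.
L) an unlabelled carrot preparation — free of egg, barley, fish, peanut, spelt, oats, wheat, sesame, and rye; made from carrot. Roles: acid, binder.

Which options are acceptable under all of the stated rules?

A: no sesame, no fish — keep
B: has rye, so not kosher-for-Passover — no
C: has oats, so not kosher-for-Passover — out
D: has peanut, so not peanut-free — no
E: not usable as a binder; has spelt, so not kosher-for-Passover (and 1 more) — reject
F: has egg, so not egg-free — no
G: has spelt, so not kosher-for-Passover — out
H: has fish sauce, so not fish-free — no
I: has peanut, so not peanut-free — no
J: has tahini, so not sesame-free; has egg white, so not egg-free — out
K: has whole egg, so not egg-free — out
L: works as a binder, no sesame, no fish — OK

A, L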